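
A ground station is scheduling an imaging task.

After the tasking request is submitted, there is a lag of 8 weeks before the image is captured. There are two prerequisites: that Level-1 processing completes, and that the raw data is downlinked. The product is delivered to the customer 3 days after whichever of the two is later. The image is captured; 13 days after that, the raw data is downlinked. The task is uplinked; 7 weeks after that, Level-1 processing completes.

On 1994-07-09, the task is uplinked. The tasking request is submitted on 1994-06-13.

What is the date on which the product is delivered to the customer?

1994-08-30

The task is uplinked: Jul 9, 1994.
Level-1 processing completes: Jul 9, 1994 + 7 weeks = Aug 27, 1994.
The tasking request is submitted: Jun 13, 1994.
The image is captured: Jun 13, 1994 + 8 weeks = Aug 8, 1994.
The raw data is downlinked: Aug 8, 1994 + 13 days = Aug 21, 1994.
Both prerequisites met — Level-1 processing completes (Aug 27, 1994), the raw data is downlinked (Aug 21, 1994); the later is Aug 27, 1994.
The product is delivered to the customer: Aug 27, 1994 + 3 days = Aug 30, 1994.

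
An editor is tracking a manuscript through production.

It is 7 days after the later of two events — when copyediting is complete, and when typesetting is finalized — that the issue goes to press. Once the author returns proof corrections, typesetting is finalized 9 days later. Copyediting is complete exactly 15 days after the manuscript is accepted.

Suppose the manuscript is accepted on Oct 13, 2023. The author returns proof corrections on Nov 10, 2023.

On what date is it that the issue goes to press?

The manuscript is accepted: Oct 13, 2023.
Copyediting is complete: Oct 13, 2023 + 15 days = Oct 28, 2023.
The author returns proof corrections: Nov 10, 2023.
Typesetting is finalized: Nov 10, 2023 + 9 days = Nov 19, 2023.
Both prerequisites met — copyediting is complete (Oct 28, 2023), typesetting is finalized (Nov 19, 2023); the later is Nov 19, 2023.
The issue goes to press: Nov 19, 2023 + 7 days = Nov 26, 2023.

Nov 26, 2023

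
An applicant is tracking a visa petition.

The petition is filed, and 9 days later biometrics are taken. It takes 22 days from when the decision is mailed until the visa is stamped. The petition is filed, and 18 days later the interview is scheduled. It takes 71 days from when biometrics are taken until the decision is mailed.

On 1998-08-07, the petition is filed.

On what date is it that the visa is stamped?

1998-11-17

The petition is filed: Aug 7, 1998.
Biometrics are taken: Aug 7, 1998 + 9 days = Aug 16, 1998.
The decision is mailed: Aug 16, 1998 + 71 days = Oct 26, 1998.
The visa is stamped: Oct 26, 1998 + 22 days = Nov 17, 1998.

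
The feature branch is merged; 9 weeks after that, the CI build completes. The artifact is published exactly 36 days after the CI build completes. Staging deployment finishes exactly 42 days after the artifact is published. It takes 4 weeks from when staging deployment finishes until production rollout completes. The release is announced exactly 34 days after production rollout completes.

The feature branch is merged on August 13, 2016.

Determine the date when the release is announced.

March 4, 2017

The feature branch is merged: Aug 13, 2016.
The CI build completes: Aug 13, 2016 + 9 weeks = Oct 15, 2016.
The artifact is published: Oct 15, 2016 + 36 days = Nov 20, 2016.
Staging deployment finishes: Nov 20, 2016 + 42 days = Jan 1, 2017.
Production rollout completes: Jan 1, 2017 + 4 weeks = Jan 29, 2017.
The release is announced: Jan 29, 2017 + 34 days = Mar 4, 2017.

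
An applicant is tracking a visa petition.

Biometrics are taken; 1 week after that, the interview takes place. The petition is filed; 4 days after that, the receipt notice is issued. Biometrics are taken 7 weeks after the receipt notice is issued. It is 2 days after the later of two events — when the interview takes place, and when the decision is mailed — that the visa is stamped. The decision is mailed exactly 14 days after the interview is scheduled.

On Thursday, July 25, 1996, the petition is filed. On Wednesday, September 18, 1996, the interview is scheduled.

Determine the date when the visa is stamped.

Friday, October 4, 1996

The petition is filed: Jul 25, 1996.
The receipt notice is issued: Jul 25, 1996 + 4 days = Jul 29, 1996.
Biometrics are taken: Jul 29, 1996 + 7 weeks = Sep 16, 1996.
The interview takes place: Sep 16, 1996 + 1 week = Sep 23, 1996.
The interview is scheduled: Sep 18, 1996.
The decision is mailed: Sep 18, 1996 + 14 days = Oct 2, 1996.
Both prerequisites met — the interview takes place (Sep 23, 1996), the decision is mailed (Oct 2, 1996); the later is Oct 2, 1996.
The visa is stamped: Oct 2, 1996 + 2 days = Oct 4, 1996.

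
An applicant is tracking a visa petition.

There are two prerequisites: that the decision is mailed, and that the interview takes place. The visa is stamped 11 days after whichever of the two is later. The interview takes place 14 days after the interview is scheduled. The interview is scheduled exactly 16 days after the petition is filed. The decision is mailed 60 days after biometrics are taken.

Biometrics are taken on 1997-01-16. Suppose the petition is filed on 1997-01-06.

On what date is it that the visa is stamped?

1997-03-28

Biometrics are taken: Jan 16, 1997.
The decision is mailed: Jan 16, 1997 + 60 days = Mar 17, 1997.
The petition is filed: Jan 6, 1997.
The interview is scheduled: Jan 6, 1997 + 16 days = Jan 22, 1997.
The interview takes place: Jan 22, 1997 + 14 days = Feb 5, 1997.
Both prerequisites met — the decision is mailed (Mar 17, 1997), the interview takes place (Feb 5, 1997); the later is Mar 17, 1997.
The visa is stamped: Mar 17, 1997 + 11 days = Mar 28, 1997.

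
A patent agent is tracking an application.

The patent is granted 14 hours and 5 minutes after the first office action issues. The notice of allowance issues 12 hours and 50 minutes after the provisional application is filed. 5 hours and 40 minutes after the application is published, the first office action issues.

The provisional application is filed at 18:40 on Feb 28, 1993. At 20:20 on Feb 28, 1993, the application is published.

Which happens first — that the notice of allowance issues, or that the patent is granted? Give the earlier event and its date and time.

The notice of allowance issues — 07:30 on Mar 1, 1993

The provisional application is filed: 18:40 Feb 28, 1993.
The notice of allowance issues: 18:40 Feb 28, 1993 + 12h50m = 07:30 Mar 1, 1993.
The application is published: 20:20 Feb 28, 1993.
The first office action issues: 20:20 Feb 28, 1993 + 5h40m = 02:00 Mar 1, 1993.
The patent is granted: 02:00 Mar 1, 1993 + 14h05m = 16:05 Mar 1, 1993.
Comparing: the notice of allowance issues at 07:30 Mar 1, 1993 vs the patent is granted at 16:05 Mar 1, 1993. Earlier: the notice of allowance issues.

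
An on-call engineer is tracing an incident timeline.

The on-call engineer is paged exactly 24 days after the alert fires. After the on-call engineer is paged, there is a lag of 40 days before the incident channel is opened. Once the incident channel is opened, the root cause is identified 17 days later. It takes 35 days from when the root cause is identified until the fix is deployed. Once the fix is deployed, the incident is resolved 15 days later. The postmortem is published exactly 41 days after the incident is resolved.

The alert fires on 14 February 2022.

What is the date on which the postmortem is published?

The alert fires: Feb 14, 2022.
The on-call engineer is paged: Feb 14, 2022 + 24 days = Mar 10, 2022.
The incident channel is opened: Mar 10, 2022 + 40 days = Apr 19, 2022.
The root cause is identified: Apr 19, 2022 + 17 days = May 6, 2022.
The fix is deployed: May 6, 2022 + 35 days = Jun 10, 2022.
The incident is resolved: Jun 10, 2022 + 15 days = Jun 25, 2022.
The postmortem is published: Jun 25, 2022 + 41 days = Aug 5, 2022.

5 August 2022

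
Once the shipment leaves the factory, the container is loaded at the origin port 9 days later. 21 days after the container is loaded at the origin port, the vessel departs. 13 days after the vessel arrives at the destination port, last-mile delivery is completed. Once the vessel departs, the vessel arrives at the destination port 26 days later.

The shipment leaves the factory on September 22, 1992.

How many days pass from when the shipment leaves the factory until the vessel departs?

30 days

Causal path: the shipment leaves the factory → the container is loaded at the origin port → the vessel departs.
Total delay along the path: 9 + 21 = 30 days.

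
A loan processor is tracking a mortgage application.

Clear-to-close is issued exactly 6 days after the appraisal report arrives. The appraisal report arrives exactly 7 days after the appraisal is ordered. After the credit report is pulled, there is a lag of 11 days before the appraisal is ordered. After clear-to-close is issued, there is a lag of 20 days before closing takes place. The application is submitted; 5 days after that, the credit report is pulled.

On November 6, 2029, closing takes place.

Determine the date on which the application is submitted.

September 18, 2029

Closing takes place: Nov 6, 2029.
Clear-to-close is issued: Nov 6, 2029 − 20 days = Oct 17, 2029.
The appraisal report arrives: Oct 17, 2029 − 6 days = Oct 11, 2029.
The appraisal is ordered: Oct 11, 2029 − 7 days = Oct 4, 2029.
The credit report is pulled: Oct 4, 2029 − 11 days = Sep 23, 2029.
The application is submitted: Sep 23, 2029 − 5 days = Sep 18, 2029.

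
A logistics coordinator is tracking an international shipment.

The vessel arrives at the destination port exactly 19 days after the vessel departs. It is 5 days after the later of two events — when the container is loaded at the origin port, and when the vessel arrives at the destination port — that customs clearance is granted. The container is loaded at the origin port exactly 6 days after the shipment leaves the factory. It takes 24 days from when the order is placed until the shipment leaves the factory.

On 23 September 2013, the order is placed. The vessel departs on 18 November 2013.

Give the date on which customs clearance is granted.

12 December 2013

The order is placed: Sep 23, 2013.
The shipment leaves the factory: Sep 23, 2013 + 24 days = Oct 17, 2013.
The container is loaded at the origin port: Oct 17, 2013 + 6 days = Oct 23, 2013.
The vessel departs: Nov 18, 2013.
The vessel arrives at the destination port: Nov 18, 2013 + 19 days = Dec 7, 2013.
Both prerequisites met — the container is loaded at the origin port (Oct 23, 2013), the vessel arrives at the destination port (Dec 7, 2013); the later is Dec 7, 2013.
Customs clearance is granted: Dec 7, 2013 + 5 days = Dec 12, 2013.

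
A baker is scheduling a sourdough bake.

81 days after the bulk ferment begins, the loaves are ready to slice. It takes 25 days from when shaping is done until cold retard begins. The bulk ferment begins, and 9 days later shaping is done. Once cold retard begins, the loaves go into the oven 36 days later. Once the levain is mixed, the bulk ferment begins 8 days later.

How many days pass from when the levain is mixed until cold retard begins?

42 days

Causal path: the levain is mixed → the bulk ferment begins → shaping is done → cold retard begins.
Total delay along the path: 8 + 9 + 25 = 42 days.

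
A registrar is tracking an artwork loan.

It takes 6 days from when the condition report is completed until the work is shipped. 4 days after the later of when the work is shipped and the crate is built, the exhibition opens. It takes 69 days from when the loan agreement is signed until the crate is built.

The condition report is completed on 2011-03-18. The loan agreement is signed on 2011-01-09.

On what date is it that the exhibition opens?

2011-03-28

The condition report is completed: Mar 18, 2011.
The work is shipped: Mar 18, 2011 + 6 days = Mar 24, 2011.
The loan agreement is signed: Jan 9, 2011.
The crate is built: Jan 9, 2011 + 69 days = Mar 19, 2011.
Both prerequisites met — the work is shipped (Mar 24, 2011), the crate is built (Mar 19, 2011); the later is Mar 24, 2011.
The exhibition opens: Mar 24, 2011 + 4 days = Mar 28, 2011.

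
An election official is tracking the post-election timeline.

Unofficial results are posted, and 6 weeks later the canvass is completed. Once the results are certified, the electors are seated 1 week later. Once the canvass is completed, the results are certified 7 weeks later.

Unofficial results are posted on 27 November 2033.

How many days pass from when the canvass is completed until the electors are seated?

Causal path: the canvass is completed → the results are certified → the electors are seated.
Total delay along the path: 7 + 1 weeks = 8 weeks = 56 days.

56 days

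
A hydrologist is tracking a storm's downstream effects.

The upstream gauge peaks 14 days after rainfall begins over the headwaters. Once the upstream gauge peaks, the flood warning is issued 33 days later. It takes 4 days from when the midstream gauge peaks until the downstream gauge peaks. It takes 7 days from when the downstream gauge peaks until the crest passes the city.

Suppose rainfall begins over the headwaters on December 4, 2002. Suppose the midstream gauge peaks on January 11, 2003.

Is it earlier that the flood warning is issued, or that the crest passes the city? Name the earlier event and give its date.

Rainfall begins over the headwaters: Dec 4, 2002.
The upstream gauge peaks: Dec 4, 2002 + 14 days = Dec 18, 2002.
The flood warning is issued: Dec 18, 2002 + 33 days = Jan 20, 2003.
The midstream gauge peaks: Jan 11, 2003.
The downstream gauge peaks: Jan 11, 2003 + 4 days = Jan 15, 2003.
The crest passes the city: Jan 15, 2003 + 7 days = Jan 22, 2003.
Comparing: the flood warning is issued on Jan 20, 2003 vs the crest passes the city on Jan 22, 2003. Earlier: the flood warning is issued.

The flood warning is issued — January 20, 2003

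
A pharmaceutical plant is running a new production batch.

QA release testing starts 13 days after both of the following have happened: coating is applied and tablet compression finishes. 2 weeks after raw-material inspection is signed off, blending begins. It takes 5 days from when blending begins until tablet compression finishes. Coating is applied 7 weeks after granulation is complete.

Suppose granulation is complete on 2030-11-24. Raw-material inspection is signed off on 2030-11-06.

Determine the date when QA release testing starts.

Granulation is complete: Nov 24, 2030.
Coating is applied: Nov 24, 2030 + 7 weeks = Jan 12, 2031.
Raw-material inspection is signed off: Nov 6, 2030.
Blending begins: Nov 6, 2030 + 2 weeks = Nov 20, 2030.
Tablet compression finishes: Nov 20, 2030 + 5 days = Nov 25, 2030.
Both prerequisites met — coating is applied (Jan 12, 2031), tablet compression finishes (Nov 25, 2030); the later is Jan 12, 2031.
QA release testing starts: Jan 12, 2031 + 13 days = Jan 25, 2031.

2031-01-25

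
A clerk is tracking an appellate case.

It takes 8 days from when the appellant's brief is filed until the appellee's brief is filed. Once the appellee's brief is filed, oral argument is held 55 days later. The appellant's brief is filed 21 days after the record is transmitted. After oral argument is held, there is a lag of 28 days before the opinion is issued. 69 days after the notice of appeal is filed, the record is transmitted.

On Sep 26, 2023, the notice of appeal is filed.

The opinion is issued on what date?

Mar 25, 2024

The notice of appeal is filed: Sep 26, 2023.
The record is transmitted: Sep 26, 2023 + 69 days = Dec 4, 2023.
The appellant's brief is filed: Dec 4, 2023 + 21 days = Dec 25, 2023.
The appellee's brief is filed: Dec 25, 2023 + 8 days = Jan 2, 2024.
Oral argument is held: Jan 2, 2024 + 55 days = Feb 26, 2024.
The opinion is issued: Feb 26, 2024 + 28 days = Mar 25, 2024.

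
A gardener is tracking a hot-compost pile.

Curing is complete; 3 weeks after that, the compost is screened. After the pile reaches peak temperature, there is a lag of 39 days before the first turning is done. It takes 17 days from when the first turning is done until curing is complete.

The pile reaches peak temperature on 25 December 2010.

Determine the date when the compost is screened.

12 March 2011

The pile reaches peak temperature: Dec 25, 2010.
The first turning is done: Dec 25, 2010 + 39 days = Feb 2, 2011.
Curing is complete: Feb 2, 2011 + 17 days = Feb 19, 2011.
The compost is screened: Feb 19, 2011 + 3 weeks = Mar 12, 2011.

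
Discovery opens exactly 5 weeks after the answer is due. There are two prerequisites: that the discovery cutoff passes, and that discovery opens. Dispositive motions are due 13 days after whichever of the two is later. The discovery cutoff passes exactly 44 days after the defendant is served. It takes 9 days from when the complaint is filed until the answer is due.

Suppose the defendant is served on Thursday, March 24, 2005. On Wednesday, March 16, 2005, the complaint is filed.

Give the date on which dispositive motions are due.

Friday, May 20, 2005

The defendant is served: Mar 24, 2005.
The discovery cutoff passes: Mar 24, 2005 + 44 days = May 7, 2005.
The complaint is filed: Mar 16, 2005.
The answer is due: Mar 16, 2005 + 9 days = Mar 25, 2005.
Discovery opens: Mar 25, 2005 + 5 weeks = Apr 29, 2005.
Both prerequisites met — the discovery cutoff passes (May 7, 2005), discovery opens (Apr 29, 2005); the later is May 7, 2005.
Dispositive motions are due: May 7, 2005 + 13 days = May 20, 2005.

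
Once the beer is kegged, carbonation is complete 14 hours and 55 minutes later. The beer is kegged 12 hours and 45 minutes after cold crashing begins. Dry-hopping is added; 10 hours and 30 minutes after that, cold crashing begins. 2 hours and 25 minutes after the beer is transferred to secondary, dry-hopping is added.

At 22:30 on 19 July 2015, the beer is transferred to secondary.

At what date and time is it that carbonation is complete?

The beer is transferred to secondary: 22:30 Jul 19, 2015.
Dry-hopping is added: 22:30 Jul 19, 2015 + 2h25m = 00:55 Jul 20, 2015.
Cold crashing begins: 00:55 Jul 20, 2015 + 10h30m = 11:25 Jul 20, 2015.
The beer is kegged: 11:25 Jul 20, 2015 + 12h45m = 00:10 Jul 21, 2015.
Carbonation is complete: 00:10 Jul 21, 2015 + 14h55m = 15:05 Jul 21, 2015.

15:05 on 21 July 2015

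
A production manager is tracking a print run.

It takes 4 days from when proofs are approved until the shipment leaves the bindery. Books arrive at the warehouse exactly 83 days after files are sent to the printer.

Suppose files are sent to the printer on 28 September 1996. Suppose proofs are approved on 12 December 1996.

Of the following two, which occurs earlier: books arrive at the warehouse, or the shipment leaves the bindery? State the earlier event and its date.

The shipment leaves the bindery — 16 December 1996

Files are sent to the printer: Sep 28, 1996.
Books arrive at the warehouse: Sep 28, 1996 + 83 days = Dec 20, 1996.
Proofs are approved: Dec 12, 1996.
The shipment leaves the bindery: Dec 12, 1996 + 4 days = Dec 16, 1996.
Comparing: books arrive at the warehouse on Dec 20, 1996 vs the shipment leaves the bindery on Dec 16, 1996. Earlier: the shipment leaves the bindery.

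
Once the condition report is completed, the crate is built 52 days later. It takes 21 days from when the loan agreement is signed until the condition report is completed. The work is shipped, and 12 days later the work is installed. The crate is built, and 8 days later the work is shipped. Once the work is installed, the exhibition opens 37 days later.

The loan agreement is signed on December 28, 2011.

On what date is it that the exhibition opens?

May 6, 2012

The loan agreement is signed: Dec 28, 2011.
The condition report is completed: Dec 28, 2011 + 21 days = Jan 18, 2012.
The crate is built: Jan 18, 2012 + 52 days = Mar 10, 2012.
The work is shipped: Mar 10, 2012 + 8 days = Mar 18, 2012.
The work is installed: Mar 18, 2012 + 12 days = Mar 30, 2012.
The exhibition opens: Mar 30, 2012 + 37 days = May 6, 2012.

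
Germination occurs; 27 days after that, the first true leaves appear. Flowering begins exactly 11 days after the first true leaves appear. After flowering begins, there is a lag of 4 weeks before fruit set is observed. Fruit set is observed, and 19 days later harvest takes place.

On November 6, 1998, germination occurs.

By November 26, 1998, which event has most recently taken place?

Germination occurs: Nov 6, 1998.
The first true leaves appear: Nov 6, 1998 + 27 days = Dec 3, 1998.
Flowering begins: Dec 3, 1998 + 11 days = Dec 14, 1998.
Fruit set is observed: Dec 14, 1998 + 4 weeks = Jan 11, 1999.
Harvest takes place: Jan 11, 1999 + 19 days = Jan 30, 1999.
Nov 26, 1998 falls between when germination occurs (Nov 6, 1998) and when the first true leaves appear (Dec 3, 1998).

Germination occurs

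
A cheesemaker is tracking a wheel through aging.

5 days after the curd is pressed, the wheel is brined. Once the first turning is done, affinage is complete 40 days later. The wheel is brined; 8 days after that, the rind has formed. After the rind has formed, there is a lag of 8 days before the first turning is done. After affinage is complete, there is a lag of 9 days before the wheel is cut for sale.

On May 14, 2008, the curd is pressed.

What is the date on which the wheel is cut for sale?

Jul 23, 2008

The curd is pressed: May 14, 2008.
The wheel is brined: May 14, 2008 + 5 days = May 19, 2008.
The rind has formed: May 19, 2008 + 8 days = May 27, 2008.
The first turning is done: May 27, 2008 + 8 days = Jun 4, 2008.
Affinage is complete: Jun 4, 2008 + 40 days = Jul 14, 2008.
The wheel is cut for sale: Jul 14, 2008 + 9 days = Jul 23, 2008.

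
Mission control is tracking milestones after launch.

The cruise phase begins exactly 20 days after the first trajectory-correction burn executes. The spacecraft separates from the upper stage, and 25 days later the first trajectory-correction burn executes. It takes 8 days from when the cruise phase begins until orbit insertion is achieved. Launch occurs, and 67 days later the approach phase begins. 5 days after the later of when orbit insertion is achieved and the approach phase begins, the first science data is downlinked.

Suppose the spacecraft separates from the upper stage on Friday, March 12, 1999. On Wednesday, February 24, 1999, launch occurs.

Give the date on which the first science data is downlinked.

The spacecraft separates from the upper stage: Mar 12, 1999.
The first trajectory-correction burn executes: Mar 12, 1999 + 25 days = Apr 6, 1999.
The cruise phase begins: Apr 6, 1999 + 20 days = Apr 26, 1999.
Orbit insertion is achieved: Apr 26, 1999 + 8 days = May 4, 1999.
Launch occurs: Feb 24, 1999.
The approach phase begins: Feb 24, 1999 + 67 days = May 2, 1999.
Both prerequisites met — orbit insertion is achieved (May 4, 1999), the approach phase begins (May 2, 1999); the later is May 4, 1999.
The first science data is downlinked: May 4, 1999 + 5 days = May 9, 1999.

Sunday, May 9, 1999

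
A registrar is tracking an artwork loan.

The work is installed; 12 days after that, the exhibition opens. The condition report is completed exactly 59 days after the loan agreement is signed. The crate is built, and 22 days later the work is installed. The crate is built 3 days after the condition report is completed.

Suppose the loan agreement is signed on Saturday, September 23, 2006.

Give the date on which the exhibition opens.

Thursday, December 28, 2006

The loan agreement is signed: Sep 23, 2006.
The condition report is completed: Sep 23, 2006 + 59 days = Nov 21, 2006.
The crate is built: Nov 21, 2006 + 3 days = Nov 24, 2006.
The work is installed: Nov 24, 2006 + 22 days = Dec 16, 2006.
The exhibition opens: Dec 16, 2006 + 12 days = Dec 28, 2006.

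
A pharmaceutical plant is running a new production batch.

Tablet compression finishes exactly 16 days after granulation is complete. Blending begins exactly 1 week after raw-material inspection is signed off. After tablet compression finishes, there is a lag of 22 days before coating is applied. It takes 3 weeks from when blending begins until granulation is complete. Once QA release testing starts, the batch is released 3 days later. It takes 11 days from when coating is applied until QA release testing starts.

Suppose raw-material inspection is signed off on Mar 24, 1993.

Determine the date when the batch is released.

Jun 12, 1993

Raw-material inspection is signed off: Mar 24, 1993.
Blending begins: Mar 24, 1993 + 1 week = Mar 31, 1993.
Granulation is complete: Mar 31, 1993 + 3 weeks = Apr 21, 1993.
Tablet compression finishes: Apr 21, 1993 + 16 days = May 7, 1993.
Coating is applied: May 7, 1993 + 22 days = May 29, 1993.
QA release testing starts: May 29, 1993 + 11 days = Jun 9, 1993.
The batch is released: Jun 9, 1993 + 3 days = Jun 12, 1993.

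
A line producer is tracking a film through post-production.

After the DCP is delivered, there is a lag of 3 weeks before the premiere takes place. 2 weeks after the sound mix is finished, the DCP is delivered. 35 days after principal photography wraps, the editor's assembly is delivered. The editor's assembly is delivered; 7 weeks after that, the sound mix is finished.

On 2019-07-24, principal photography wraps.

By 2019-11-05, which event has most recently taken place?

The DCP is delivered

Principal photography wraps: Jul 24, 2019.
The editor's assembly is delivered: Jul 24, 2019 + 35 days = Aug 28, 2019.
The sound mix is finished: Aug 28, 2019 + 7 weeks = Oct 16, 2019.
The DCP is delivered: Oct 16, 2019 + 2 weeks = Oct 30, 2019.
The premiere takes place: Oct 30, 2019 + 3 weeks = Nov 20, 2019.
Nov 5, 2019 falls between when the DCP is delivered (Oct 30, 2019) and when the premiere takes place (Nov 20, 2019).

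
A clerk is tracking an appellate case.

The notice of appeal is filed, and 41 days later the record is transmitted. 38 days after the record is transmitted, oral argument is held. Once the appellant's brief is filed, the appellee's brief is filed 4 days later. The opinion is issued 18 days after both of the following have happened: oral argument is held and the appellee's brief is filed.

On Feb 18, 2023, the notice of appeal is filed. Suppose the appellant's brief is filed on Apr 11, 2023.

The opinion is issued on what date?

May 26, 2023

The notice of appeal is filed: Feb 18, 2023.
The record is transmitted: Feb 18, 2023 + 41 days = Mar 31, 2023.
Oral argument is held: Mar 31, 2023 + 38 days = May 8, 2023.
The appellant's brief is filed: Apr 11, 2023.
The appellee's brief is filed: Apr 11, 2023 + 4 days = Apr 15, 2023.
Both prerequisites met — oral argument is held (May 8, 2023), the appellee's brief is filed (Apr 15, 2023); the later is May 8, 2023.
The opinion is issued: May 8, 2023 + 18 days = May 26, 2023.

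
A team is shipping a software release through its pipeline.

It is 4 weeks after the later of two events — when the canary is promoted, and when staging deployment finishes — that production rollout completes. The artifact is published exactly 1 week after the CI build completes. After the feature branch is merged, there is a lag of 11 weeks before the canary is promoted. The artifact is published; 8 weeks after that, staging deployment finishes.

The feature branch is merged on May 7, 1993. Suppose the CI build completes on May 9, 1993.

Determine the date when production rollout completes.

Aug 20, 1993

The feature branch is merged: May 7, 1993.
The canary is promoted: May 7, 1993 + 11 weeks = Jul 23, 1993.
The CI build completes: May 9, 1993.
The artifact is published: May 9, 1993 + 1 week = May 16, 1993.
Staging deployment finishes: May 16, 1993 + 8 weeks = Jul 11, 1993.
Both prerequisites met — the canary is promoted (Jul 23, 1993), staging deployment finishes (Jul 11, 1993); the later is Jul 23, 1993.
Production rollout completes: Jul 23, 1993 + 4 weeks = Aug 20, 1993.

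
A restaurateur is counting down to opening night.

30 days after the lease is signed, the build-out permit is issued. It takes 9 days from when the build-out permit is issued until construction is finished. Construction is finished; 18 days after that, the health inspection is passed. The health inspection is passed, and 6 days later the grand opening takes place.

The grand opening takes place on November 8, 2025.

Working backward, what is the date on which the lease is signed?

The grand opening takes place: Nov 8, 2025.
The health inspection is passed: Nov 8, 2025 − 6 days = Nov 2, 2025.
Construction is finished: Nov 2, 2025 − 18 days = Oct 15, 2025.
The build-out permit is issued: Oct 15, 2025 − 9 days = Oct 6, 2025.
The lease is signed: Oct 6, 2025 − 30 days = Sep 6, 2025.

September 6, 2025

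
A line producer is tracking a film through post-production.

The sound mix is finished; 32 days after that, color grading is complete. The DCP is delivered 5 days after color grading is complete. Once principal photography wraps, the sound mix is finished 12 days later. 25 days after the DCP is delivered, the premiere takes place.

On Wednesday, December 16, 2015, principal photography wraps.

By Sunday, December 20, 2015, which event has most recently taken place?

Principal photography wraps

Principal photography wraps: Dec 16, 2015.
The sound mix is finished: Dec 16, 2015 + 12 days = Dec 28, 2015.
Color grading is complete: Dec 28, 2015 + 32 days = Jan 29, 2016.
The DCP is delivered: Jan 29, 2016 + 5 days = Feb 3, 2016.
The premiere takes place: Feb 3, 2016 + 25 days = Feb 28, 2016.
Dec 20, 2015 falls between when principal photography wraps (Dec 16, 2015) and when the sound mix is finished (Dec 28, 2015).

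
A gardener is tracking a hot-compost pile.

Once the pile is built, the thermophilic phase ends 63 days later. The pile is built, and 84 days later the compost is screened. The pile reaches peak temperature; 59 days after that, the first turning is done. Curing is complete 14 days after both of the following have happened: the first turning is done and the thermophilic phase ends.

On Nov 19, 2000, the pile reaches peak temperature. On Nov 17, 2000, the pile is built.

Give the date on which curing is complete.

The pile reaches peak temperature: Nov 19, 2000.
The first turning is done: Nov 19, 2000 + 59 days = Jan 17, 2001.
The pile is built: Nov 17, 2000.
The thermophilic phase ends: Nov 17, 2000 + 63 days = Jan 19, 2001.
Both prerequisites met — the first turning is done (Jan 17, 2001), the thermophilic phase ends (Jan 19, 2001); the later is Jan 19, 2001.
Curing is complete: Jan 19, 2001 + 14 days = Feb 2, 2001.

Feb 2, 2001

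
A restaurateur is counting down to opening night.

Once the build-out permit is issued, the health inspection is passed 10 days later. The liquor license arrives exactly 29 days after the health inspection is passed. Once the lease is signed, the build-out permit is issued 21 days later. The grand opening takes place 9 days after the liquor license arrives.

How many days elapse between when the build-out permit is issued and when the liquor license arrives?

Causal path: the build-out permit is issued → the health inspection is passed → the liquor license arrives.
Total delay along the path: 10 + 29 = 39 days.

39 days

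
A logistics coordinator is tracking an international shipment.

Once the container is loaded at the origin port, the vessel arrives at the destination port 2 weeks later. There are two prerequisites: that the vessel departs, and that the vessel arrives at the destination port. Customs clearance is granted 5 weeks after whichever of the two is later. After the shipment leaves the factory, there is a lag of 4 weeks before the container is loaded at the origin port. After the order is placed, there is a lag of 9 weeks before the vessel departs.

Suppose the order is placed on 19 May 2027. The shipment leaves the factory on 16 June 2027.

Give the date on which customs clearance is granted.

1 September 2027

The order is placed: May 19, 2027.
The vessel departs: May 19, 2027 + 9 weeks = Jul 21, 2027.
The shipment leaves the factory: Jun 16, 2027.
The container is loaded at the origin port: Jun 16, 2027 + 4 weeks = Jul 14, 2027.
The vessel arrives at the destination port: Jul 14, 2027 + 2 weeks = Jul 28, 2027.
Both prerequisites met — the vessel departs (Jul 21, 2027), the vessel arrives at the destination port (Jul 28, 2027); the later is Jul 28, 2027.
Customs clearance is granted: Jul 28, 2027 + 5 weeks = Sep 1, 2027.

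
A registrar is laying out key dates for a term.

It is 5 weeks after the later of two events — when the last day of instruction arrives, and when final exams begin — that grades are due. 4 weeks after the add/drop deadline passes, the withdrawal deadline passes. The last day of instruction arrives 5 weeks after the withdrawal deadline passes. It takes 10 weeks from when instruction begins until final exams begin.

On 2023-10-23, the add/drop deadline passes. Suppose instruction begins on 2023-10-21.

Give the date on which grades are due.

The add/drop deadline passes: Oct 23, 2023.
The withdrawal deadline passes: Oct 23, 2023 + 4 weeks = Nov 20, 2023.
The last day of instruction arrives: Nov 20, 2023 + 5 weeks = Dec 25, 2023.
Instruction begins: Oct 21, 2023.
Final exams begin: Oct 21, 2023 + 10 weeks = Dec 30, 2023.
Both prerequisites met — the last day of instruction arrives (Dec 25, 2023), final exams begin (Dec 30, 2023); the later is Dec 30, 2023.
Grades are due: Dec 30, 2023 + 5 weeks = Feb 3, 2024.

2024-02-03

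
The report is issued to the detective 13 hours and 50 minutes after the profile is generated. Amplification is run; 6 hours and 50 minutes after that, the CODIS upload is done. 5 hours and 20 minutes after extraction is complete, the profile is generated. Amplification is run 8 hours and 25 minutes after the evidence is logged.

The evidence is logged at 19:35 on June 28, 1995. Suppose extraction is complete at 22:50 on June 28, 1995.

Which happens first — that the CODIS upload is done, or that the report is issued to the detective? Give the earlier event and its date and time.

The CODIS upload is done — 10:50 on June 29, 1995

The evidence is logged: 19:35 Jun 28, 1995.
Amplification is run: 19:35 Jun 28, 1995 + 8h25m = 04:00 Jun 29, 1995.
The CODIS upload is done: 04:00 Jun 29, 1995 + 6h50m = 10:50 Jun 29, 1995.
Extraction is complete: 22:50 Jun 28, 1995.
The profile is generated: 22:50 Jun 28, 1995 + 5h20m = 04:10 Jun 29, 1995.
The report is issued to the detective: 04:10 Jun 29, 1995 + 13h50m = 18:00 Jun 29, 1995.
Comparing: the CODIS upload is done at 10:50 Jun 29, 1995 vs the report is issued to the detective at 18:00 Jun 29, 1995. Earlier: the CODIS upload is done.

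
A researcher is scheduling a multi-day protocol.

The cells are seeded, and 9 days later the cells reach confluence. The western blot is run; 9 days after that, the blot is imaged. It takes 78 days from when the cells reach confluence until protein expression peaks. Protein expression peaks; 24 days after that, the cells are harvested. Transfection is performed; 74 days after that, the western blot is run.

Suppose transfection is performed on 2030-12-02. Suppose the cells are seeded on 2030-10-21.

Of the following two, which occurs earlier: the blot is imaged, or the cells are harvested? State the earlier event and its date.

The cells are harvested — 2031-02-09

Transfection is performed: Dec 2, 2030.
The western blot is run: Dec 2, 2030 + 74 days = Feb 14, 2031.
The blot is imaged: Feb 14, 2031 + 9 days = Feb 23, 2031.
The cells are seeded: Oct 21, 2030.
The cells reach confluence: Oct 21, 2030 + 9 days = Oct 30, 2030.
Protein expression peaks: Oct 30, 2030 + 78 days = Jan 16, 2031.
The cells are harvested: Jan 16, 2031 + 24 days = Feb 9, 2031.
Comparing: the blot is imaged on Feb 23, 2031 vs the cells are harvested on Feb 9, 2031. Earlier: the cells are harvested.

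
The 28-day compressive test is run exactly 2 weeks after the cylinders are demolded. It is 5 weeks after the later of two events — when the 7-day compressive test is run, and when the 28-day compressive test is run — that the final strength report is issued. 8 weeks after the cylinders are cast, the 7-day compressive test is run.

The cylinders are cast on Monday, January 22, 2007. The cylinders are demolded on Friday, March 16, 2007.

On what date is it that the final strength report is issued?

Friday, May 4, 2007

The cylinders are cast: Jan 22, 2007.
The 7-day compressive test is run: Jan 22, 2007 + 8 weeks = Mar 19, 2007.
The cylinders are demolded: Mar 16, 2007.
The 28-day compressive test is run: Mar 16, 2007 + 2 weeks = Mar 30, 2007.
Both prerequisites met — the 7-day compressive test is run (Mar 19, 2007), the 28-day compressive test is run (Mar 30, 2007); the later is Mar 30, 2007.
The final strength report is issued: Mar 30, 2007 + 5 weeks = May 4, 2007.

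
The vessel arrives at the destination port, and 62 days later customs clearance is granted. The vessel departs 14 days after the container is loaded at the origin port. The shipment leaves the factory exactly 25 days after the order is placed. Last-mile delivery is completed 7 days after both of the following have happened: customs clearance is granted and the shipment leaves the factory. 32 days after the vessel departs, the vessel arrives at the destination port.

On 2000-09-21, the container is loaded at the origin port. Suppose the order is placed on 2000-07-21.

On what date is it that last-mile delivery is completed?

2001-01-14

The container is loaded at the origin port: Sep 21, 2000.
The vessel departs: Sep 21, 2000 + 14 days = Oct 5, 2000.
The vessel arrives at the destination port: Oct 5, 2000 + 32 days = Nov 6, 2000.
Customs clearance is granted: Nov 6, 2000 + 62 days = Jan 7, 2001.
The order is placed: Jul 21, 2000.
The shipment leaves the factory: Jul 21, 2000 + 25 days = Aug 15, 2000.
Both prerequisites met — customs clearance is granted (Jan 7, 2001), the shipment leaves the factory (Aug 15, 2000); the later is Jan 7, 2001.
Last-mile delivery is completed: Jan 7, 2001 + 7 days = Jan 14, 2001.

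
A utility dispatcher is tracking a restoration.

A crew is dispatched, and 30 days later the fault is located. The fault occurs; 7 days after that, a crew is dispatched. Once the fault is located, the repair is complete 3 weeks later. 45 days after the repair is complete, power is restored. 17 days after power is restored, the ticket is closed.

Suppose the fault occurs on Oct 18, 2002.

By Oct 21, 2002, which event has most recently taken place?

The fault occurs

The fault occurs: Oct 18, 2002.
A crew is dispatched: Oct 18, 2002 + 7 days = Oct 25, 2002.
The fault is located: Oct 25, 2002 + 30 days = Nov 24, 2002.
The repair is complete: Nov 24, 2002 + 3 weeks = Dec 15, 2002.
Power is restored: Dec 15, 2002 + 45 days = Jan 29, 2003.
The ticket is closed: Jan 29, 2003 + 17 days = Feb 15, 2003.
Oct 21, 2002 falls between when the fault occurs (Oct 18, 2002) and when a crew is dispatched (Oct 25, 2002).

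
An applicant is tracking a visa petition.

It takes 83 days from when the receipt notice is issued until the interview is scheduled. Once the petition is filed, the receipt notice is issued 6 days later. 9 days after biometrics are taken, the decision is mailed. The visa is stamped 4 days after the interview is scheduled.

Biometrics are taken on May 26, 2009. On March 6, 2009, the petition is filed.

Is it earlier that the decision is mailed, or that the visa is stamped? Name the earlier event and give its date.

The decision is mailed — June 4, 2009

Biometrics are taken: May 26, 2009.
The decision is mailed: May 26, 2009 + 9 days = Jun 4, 2009.
The petition is filed: Mar 6, 2009.
The receipt notice is issued: Mar 6, 2009 + 6 days = Mar 12, 2009.
The interview is scheduled: Mar 12, 2009 + 83 days = Jun 3, 2009.
The visa is stamped: Jun 3, 2009 + 4 days = Jun 7, 2009.
Comparing: the decision is mailed on Jun 4, 2009 vs the visa is stamped on Jun 7, 2009. Earlier: the decision is mailed.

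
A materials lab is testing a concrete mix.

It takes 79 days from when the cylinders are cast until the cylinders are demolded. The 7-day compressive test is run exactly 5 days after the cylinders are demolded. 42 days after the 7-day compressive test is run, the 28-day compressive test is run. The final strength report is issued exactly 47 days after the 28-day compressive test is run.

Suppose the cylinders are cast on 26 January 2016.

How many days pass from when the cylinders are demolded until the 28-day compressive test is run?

47 days

Causal path: the cylinders are demolded → the 7-day compressive test is run → the 28-day compressive test is run.
Total delay along the path: 5 + 42 = 47 days.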